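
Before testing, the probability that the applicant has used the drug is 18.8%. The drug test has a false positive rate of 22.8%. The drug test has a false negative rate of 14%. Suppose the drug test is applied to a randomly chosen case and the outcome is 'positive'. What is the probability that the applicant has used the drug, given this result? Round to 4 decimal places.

P(H | E) ≈ 0.4662

Let H be the event that the applicant has used the drug. P(H) = 0.188, so P(¬H) = 0.812. With E the 'positive' result, P(E|H) = 0.86 and P(E|¬H) = 0.228.
P(E) = 0.86·0.188 + 0.228·0.812 = 0.16168 + 0.18514 = 0.34682.
By Bayes' theorem, P(H|E) = 0.16168 / 0.34682 = 0.4662.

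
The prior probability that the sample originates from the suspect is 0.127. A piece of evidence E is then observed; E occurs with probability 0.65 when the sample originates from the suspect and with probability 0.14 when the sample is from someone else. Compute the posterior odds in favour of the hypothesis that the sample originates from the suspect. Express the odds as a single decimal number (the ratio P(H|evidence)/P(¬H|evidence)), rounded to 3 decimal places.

Prior odds = 0.127/(1−0.127) = 0.14548. In log-odds, ln(0.14548) = -1.9277.
Add log likelihood ratio: ln(4.6429) = 1.5353.
Posterior log-odds = -0.39242, so posterior odds = exp(-0.39242) = 0.67542.

Posterior odds ≈ 0.675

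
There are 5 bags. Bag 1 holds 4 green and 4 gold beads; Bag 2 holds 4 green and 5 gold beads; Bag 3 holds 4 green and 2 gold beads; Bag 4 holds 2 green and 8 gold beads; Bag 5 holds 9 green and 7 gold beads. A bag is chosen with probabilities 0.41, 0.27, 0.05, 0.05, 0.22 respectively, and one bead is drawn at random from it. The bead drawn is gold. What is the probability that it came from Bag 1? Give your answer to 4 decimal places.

Posterior probability ≈ 0.4036

Tabulate prior·likelihood by source: [1] prior 0.41, lik 0.5, product 0.2050; [2] prior 0.27, lik 0.5556, product 0.1500; [3] prior 0.05, lik 0.3333, product 0.01667; [4] prior 0.05, lik 0.8, product 0.04000; [5] prior 0.22, lik 0.4375, product 0.09625.
Normalizing constant = 0.50792; the posterior for Bag 1 is its product over the sum, 0.2050/0.50792 = 0.4036.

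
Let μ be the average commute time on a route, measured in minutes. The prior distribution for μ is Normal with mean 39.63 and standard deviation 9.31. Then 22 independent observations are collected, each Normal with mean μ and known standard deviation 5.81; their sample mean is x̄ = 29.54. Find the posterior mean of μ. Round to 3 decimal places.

With known σ, the Normal prior is conjugate. Weight on the data is w = (n/σ²)/(n/σ² + 1/τ₀²) = 0.651734/(0.651734+0.0115372) = 0.98261.
Posterior mean = w·x̄ + (1−w)·μ₀ = 0.98261·29.54 + 0.017394·39.63 = 29.716.

Posterior mean ≈ 29.716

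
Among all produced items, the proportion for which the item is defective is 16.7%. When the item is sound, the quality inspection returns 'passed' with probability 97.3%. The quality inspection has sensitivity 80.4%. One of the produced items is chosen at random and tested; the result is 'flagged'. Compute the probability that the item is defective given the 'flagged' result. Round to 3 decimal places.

Let H be the event that the item is defective. P(H) = 0.167, so P(¬H) = 0.833. With E the 'flagged' result, P(E|H) = 0.804 and P(E|¬H) = 0.027.
P(E) = 0.804·0.167 + 0.027·0.833 = 0.13427 + 0.022491 = 0.15676.
By Bayes' theorem, P(H|E) = 0.13427 / 0.15676 = 0.857.

P(H | E) ≈ 0.857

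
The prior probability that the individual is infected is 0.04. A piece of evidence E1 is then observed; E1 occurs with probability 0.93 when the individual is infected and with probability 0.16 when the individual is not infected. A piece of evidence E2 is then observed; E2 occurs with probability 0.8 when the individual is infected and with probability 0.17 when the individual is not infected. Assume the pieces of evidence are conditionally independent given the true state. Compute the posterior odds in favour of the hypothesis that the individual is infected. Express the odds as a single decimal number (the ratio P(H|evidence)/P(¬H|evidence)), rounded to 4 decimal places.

Prior odds = 0.04/(1−0.04) = 0.041667. In log-odds, ln(0.041667) = -3.1781.
Add log likelihood ratios: ln(5.8125) + ln(4.7059) = 3.3088.
Posterior log-odds = 0.13077, so posterior odds = exp(0.13077) = 1.1397.

Posterior odds ≈ 1.1397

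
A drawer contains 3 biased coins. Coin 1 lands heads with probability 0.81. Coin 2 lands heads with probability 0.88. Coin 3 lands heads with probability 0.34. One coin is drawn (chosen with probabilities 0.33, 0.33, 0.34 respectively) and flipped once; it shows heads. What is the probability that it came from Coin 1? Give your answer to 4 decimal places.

Posterior probability ≈ 0.3970

P(heads|C1) = 0.81; P(heads|C2) = 0.88; P(heads|C3) = 0.34.
Prior × likelihood for each source: 0.33·0.81=0.2673, 0.33·0.88=0.2904, 0.34·0.34=0.1156. Summing gives P(heads) = 0.67330.
P(Coin 1 | heads) = 0.2673 / 0.67330 = 0.3970.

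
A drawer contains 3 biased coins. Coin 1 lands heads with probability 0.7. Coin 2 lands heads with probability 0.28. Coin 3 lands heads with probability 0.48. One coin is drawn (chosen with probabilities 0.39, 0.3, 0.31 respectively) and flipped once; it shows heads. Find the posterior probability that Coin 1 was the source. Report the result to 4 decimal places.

P(heads|C1) = 0.7; P(heads|C2) = 0.28; P(heads|C3) = 0.48.
Prior × likelihood for each source: 0.39·0.7=0.2730, 0.3·0.28=0.08400, 0.31·0.48=0.1488. Summing gives P(heads) = 0.50580.
P(Coin 1 | heads) = 0.2730 / 0.50580 = 0.5397.

Posterior probability ≈ 0.5397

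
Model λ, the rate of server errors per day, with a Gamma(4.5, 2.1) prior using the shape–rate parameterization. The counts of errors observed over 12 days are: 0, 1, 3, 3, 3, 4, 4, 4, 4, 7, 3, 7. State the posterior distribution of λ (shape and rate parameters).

The Poisson likelihood adds the total count to the shape and the number of exposure periods to the rate. Here ∑xᵢ = 43 and n = 12, so shape 4.5→47.5 and rate 2.1→14.1.

Posterior: Gamma(shape=47.5, rate=14.1)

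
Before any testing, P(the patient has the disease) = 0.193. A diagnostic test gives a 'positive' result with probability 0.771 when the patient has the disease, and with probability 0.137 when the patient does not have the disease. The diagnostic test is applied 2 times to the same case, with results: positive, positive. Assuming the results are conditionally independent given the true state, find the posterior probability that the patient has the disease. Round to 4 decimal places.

Let H be the event that the patient has the disease; start with P(H) = 0.193. P('positive'|H) = 0.771, P('positive'|¬H) = 0.137.
Update on result 1 ('positive'): P(H) ← 0.771·0.1930 / (0.771·0.1930 + 0.137·0.8070) = 0.14880/0.25936 = 0.5737.
Update on result 2 ('positive'): P(H) ← 0.771·0.5737 / (0.771·0.5737 + 0.137·0.4263) = 0.44234/0.50074 = 0.8834.

Posterior P(H) ≈ 0.8834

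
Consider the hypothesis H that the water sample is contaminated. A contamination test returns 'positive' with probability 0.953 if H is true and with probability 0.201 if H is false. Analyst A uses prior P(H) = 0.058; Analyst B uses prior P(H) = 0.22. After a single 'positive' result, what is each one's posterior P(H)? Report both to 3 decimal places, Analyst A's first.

Analyst A: 0.226; Analyst B: 0.572

P('+'|H) = 0.953, P('+'|¬H) = 0.201.
Analyst A: numerator 0.953·0.058 = 0.055274; evidence = 0.055274+0.201·0.942 = 0.24462; posterior = 0.226.
Analyst B: numerator 0.953·0.22 = 0.20966; evidence = 0.20966+0.201·0.78 = 0.36644; posterior = 0.572.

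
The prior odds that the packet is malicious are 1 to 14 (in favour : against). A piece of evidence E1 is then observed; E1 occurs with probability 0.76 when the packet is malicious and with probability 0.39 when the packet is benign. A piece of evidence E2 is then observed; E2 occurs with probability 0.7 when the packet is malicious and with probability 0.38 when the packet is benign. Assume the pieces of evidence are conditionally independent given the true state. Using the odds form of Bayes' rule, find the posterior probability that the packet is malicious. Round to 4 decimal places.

Posterior probability ≈ 0.2041

Prior odds = 1/14 = 0.071429.
Likelihood ratio for E1 = 0.76/0.39 = 1.9487.
Likelihood ratio for E2 = 0.7/0.38 = 1.8421.
Posterior odds = prior odds × LR₁ × LR₂ = 0.25641.
Posterior probability = odds/(1+odds) = 0.25641/1.2564 = 0.2041.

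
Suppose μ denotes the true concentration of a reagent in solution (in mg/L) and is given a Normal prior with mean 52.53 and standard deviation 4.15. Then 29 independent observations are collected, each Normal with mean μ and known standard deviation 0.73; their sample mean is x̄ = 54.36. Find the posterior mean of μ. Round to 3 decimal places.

Prior precision 1/τ₀² = 1/4.15² = 0.0580636; data precision n/σ² = 29/0.73² = 54.4192.
Posterior precision = 0.0580636 + 54.4192 = 54.4773.
Posterior mean = (0.0580636·52.53 + 54.4192·54.36) / 54.4773 = 54.358.

Posterior mean ≈ 54.358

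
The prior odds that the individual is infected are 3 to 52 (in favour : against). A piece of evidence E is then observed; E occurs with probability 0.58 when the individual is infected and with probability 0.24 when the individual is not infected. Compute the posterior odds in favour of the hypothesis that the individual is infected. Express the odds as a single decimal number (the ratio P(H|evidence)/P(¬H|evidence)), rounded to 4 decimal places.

Posterior odds ≈ 0.1394

Prior odds = 3/52 = 0.057692.
Likelihood ratio for E = 0.58/0.24 = 2.4167.
Posterior odds = prior odds × LR = 0.13942.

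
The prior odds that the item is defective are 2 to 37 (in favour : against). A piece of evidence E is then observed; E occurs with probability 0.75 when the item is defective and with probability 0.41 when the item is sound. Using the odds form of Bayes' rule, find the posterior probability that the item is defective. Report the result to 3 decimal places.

Posterior probability ≈ 0.090

Prior odds = 2/37 = 0.054054.
Likelihood ratio for E = 0.75/0.41 = 1.8293.
Posterior odds = prior odds × LR = 0.098879.
Posterior probability = odds/(1+odds) = 0.098879/1.0989 = 0.090.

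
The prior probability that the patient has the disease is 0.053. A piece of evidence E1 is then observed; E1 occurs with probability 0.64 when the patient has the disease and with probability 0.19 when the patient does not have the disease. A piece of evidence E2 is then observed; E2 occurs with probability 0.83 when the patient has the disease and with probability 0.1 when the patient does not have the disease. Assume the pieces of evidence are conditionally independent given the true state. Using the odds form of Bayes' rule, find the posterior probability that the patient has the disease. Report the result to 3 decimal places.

Prior odds = 0.053/(1−0.053) = 0.055966. In log-odds, ln(0.055966) = -2.8830.
Add log likelihood ratios: ln(3.3684) + ln(8.3000) = 3.3307.
Posterior log-odds = 0.44769, so posterior odds = exp(0.44769) = 1.5647. Converting, P(H|E) = 1.5647/2.5647 = 0.610.

Posterior probability ≈ 0.610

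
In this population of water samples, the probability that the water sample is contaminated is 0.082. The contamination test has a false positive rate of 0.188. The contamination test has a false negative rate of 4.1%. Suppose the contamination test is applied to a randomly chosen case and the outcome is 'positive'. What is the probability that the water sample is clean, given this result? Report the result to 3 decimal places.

Let H be the event that the water sample is contaminated. P(H) = 0.082, so P(¬H) = 0.918. With E the 'positive' result, P(E|H) = 0.959 and P(E|¬H) = 0.188.
P(E) = 0.959·0.082 + 0.188·0.918 = 0.078638 + 0.17258 = 0.25122.
By Bayes' theorem, P(H|E) = 0.078638 / 0.25122 = 0.313. Hence P(¬H|E) = 1 − 0.313 = 0.687.

P(¬H | E) ≈ 0.687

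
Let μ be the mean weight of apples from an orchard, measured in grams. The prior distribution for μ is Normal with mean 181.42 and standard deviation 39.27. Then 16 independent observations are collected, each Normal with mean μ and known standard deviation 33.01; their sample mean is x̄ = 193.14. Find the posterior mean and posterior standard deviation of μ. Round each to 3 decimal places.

With known σ, the Normal prior is conjugate. Weight on the data is w = (n/σ²)/(n/σ² + 1/τ₀²) = 0.0146835/(0.0146835+0.00064845) = 0.95771.
Posterior mean = w·x̄ + (1−w)·μ₀ = 0.95771·193.14 + 0.042294·181.42 = 192.644. Posterior variance = 1/(0.0146835+0.00064845) = 65.2234, so SD = 8.076.

Posterior mean ≈ 192.644; posterior SD ≈ 8.076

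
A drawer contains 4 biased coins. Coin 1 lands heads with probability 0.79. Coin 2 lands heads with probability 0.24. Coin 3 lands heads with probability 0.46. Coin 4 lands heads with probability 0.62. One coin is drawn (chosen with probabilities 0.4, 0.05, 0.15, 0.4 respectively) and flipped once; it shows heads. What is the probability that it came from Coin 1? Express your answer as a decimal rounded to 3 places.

P(heads|C1) = 0.79; P(heads|C2) = 0.24; P(heads|C3) = 0.46; P(heads|C4) = 0.62.
Prior × likelihood for each source: 0.4·0.79=0.3160, 0.05·0.24=0.01200, 0.15·0.46=0.06900, 0.4·0.62=0.2480. Summing gives P(heads) = 0.64500.
P(Coin 1 | heads) = 0.3160 / 0.64500 = 0.490.

Posterior probability ≈ 0.490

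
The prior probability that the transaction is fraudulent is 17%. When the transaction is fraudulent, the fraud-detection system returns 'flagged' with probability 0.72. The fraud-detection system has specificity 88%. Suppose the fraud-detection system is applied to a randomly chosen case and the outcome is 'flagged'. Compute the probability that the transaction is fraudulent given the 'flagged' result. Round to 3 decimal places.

P(H | E) ≈ 0.551

Let H be the event that the transaction is fraudulent. P(H) = 0.17, so P(¬H) = 0.83. With E the 'flagged' result, P(E|H) = 0.72 and P(E|¬H) = 0.12.
P(E) = 0.72·0.17 + 0.12·0.83 = 0.12240 + 0.099600 = 0.22200.
By Bayes' theorem, P(H|E) = 0.12240 / 0.22200 = 0.551.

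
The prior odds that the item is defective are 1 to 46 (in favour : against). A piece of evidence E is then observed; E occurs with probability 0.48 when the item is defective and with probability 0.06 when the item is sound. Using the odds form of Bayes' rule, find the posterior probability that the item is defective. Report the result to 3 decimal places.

Posterior probability ≈ 0.148

Prior odds = 1/46 = 0.021739.
Likelihood ratio for E = 0.48/0.06 = 8.0000.
Posterior odds = prior odds × LR = 0.17391.
Posterior probability = odds/(1+odds) = 0.17391/1.1739 = 0.148.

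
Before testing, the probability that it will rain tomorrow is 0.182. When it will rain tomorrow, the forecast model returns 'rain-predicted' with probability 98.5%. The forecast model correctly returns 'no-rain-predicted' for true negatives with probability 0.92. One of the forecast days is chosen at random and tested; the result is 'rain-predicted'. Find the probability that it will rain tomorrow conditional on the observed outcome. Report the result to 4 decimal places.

P(H | E) ≈ 0.7326

Let H be the event that it will rain tomorrow. P(H) = 0.182, so P(¬H) = 0.818. With E the 'rain-predicted' result, P(E|H) = 0.985 and P(E|¬H) = 0.08.
P(E) = 0.985·0.182 + 0.08·0.818 = 0.17927 + 0.065440 = 0.24471.
By Bayes' theorem, P(H|E) = 0.17927 / 0.24471 = 0.7326.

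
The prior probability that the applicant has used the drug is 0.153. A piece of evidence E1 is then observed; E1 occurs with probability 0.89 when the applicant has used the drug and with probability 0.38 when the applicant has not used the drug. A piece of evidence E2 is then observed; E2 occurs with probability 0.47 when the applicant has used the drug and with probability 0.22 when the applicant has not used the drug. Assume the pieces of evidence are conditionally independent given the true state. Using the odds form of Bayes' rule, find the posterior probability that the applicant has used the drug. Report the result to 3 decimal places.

Prior odds = 0.153/(1−0.153) = 0.18064. In log-odds, ln(0.18064) = -1.7113.
Add log likelihood ratios: ln(2.3421) + ln(2.1364) = 1.6102.
Posterior log-odds = -0.10111, so posterior odds = exp(-0.10111) = 0.90384. Converting, P(H|E) = 0.90384/1.9038 = 0.475.

Posterior probability ≈ 0.475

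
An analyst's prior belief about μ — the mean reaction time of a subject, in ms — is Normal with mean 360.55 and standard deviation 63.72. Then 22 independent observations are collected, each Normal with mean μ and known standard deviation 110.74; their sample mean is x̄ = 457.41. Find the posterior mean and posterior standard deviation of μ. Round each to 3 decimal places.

Prior precision 1/τ₀² = 1/63.72² = 0.00024629; data precision n/σ² = 22/110.74² = 0.00179396.
Posterior precision = 0.00024629 + 0.00179396 = 0.00204025, giving posterior SD = 1/√0.00204025 = 22.139.
Posterior mean = (0.00024629·360.55 + 0.00179396·457.41) / 0.00204025 = 445.717.

Posterior mean ≈ 445.717; posterior SD ≈ 22.139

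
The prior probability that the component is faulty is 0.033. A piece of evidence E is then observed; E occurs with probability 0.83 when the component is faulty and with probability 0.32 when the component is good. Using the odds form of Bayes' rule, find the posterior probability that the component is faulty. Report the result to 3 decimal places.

Prior odds = 0.033/(1−0.033) = 0.034126. In log-odds, ln(0.034126) = -3.3777.
Add log likelihood ratio: ln(2.5938) = 0.95310.
Posterior log-odds = -2.4246, so posterior odds = exp(-2.4246) = 0.088515. Converting, P(H|E) = 0.088515/1.0885 = 0.081.

Posterior probability ≈ 0.081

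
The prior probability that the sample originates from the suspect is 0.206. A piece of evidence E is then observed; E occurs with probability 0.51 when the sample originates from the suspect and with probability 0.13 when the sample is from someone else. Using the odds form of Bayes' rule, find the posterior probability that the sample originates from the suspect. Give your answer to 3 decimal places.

Posterior probability ≈ 0.504

Prior odds = 0.206/(1−0.206) = 0.25945.
Likelihood ratio for E = 0.51/0.13 = 3.9231.
Posterior odds = prior odds × LR = 1.0178.
Posterior probability = odds/(1+odds) = 1.0178/2.0178 = 0.504.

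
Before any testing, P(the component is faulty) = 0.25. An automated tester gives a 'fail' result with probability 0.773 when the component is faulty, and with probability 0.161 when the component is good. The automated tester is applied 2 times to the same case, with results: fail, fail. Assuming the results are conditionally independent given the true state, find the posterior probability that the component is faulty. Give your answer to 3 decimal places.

Posterior P(H) ≈ 0.885

Let H be the event that the component is faulty; start with P(H) = 0.25. P('fail'|H) = 0.773, P('fail'|¬H) = 0.161.
Update on result 1 ('fail'): P(H) ← 0.773·0.2500 / (0.773·0.2500 + 0.161·0.7500) = 0.19325/0.31400 = 0.6154.
Update on result 2 ('fail'): P(H) ← 0.773·0.6154 / (0.773·0.6154 + 0.161·0.3846) = 0.47574/0.53765 = 0.8848.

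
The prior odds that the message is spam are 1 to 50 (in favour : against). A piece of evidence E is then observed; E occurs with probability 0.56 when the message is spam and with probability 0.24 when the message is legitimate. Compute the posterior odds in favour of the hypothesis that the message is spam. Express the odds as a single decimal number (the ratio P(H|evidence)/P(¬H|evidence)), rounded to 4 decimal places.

Prior odds = 1/50 = 0.020000.
Likelihood ratio for E = 0.56/0.24 = 2.3333.
Posterior odds = prior odds × LR = 0.046667.

Posterior odds ≈ 0.0467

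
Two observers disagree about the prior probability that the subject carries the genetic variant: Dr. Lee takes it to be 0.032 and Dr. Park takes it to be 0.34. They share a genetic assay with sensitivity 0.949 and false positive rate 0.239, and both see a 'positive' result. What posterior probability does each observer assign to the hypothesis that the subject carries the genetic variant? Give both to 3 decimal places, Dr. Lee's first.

Dr. Lee: 0.116; Dr. Park: 0.672

P('+'|H) = 0.949, P('+'|¬H) = 0.239.
Dr. Lee: numerator 0.949·0.032 = 0.030368; evidence = 0.030368+0.239·0.968 = 0.26172; posterior = 0.116.
Dr. Park: numerator 0.949·0.34 = 0.32266; evidence = 0.32266+0.239·0.66 = 0.48040; posterior = 0.672.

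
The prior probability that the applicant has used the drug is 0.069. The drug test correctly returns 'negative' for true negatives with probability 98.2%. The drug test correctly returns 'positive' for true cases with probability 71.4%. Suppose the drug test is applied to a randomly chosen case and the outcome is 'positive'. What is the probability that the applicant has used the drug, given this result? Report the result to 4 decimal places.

P(H | E) ≈ 0.7462

Write H for 'the applicant has used the drug'. Prior odds H:¬H = 0.069/0.931 = 0.074114. For the 'positive' outcome, the likelihood ratio is 0.714/0.018 = 39.667.
Posterior odds = 0.074114 × 39.667 = 2.9398, so P(H|E) = 2.9398/(1+2.9398) = 0.7462.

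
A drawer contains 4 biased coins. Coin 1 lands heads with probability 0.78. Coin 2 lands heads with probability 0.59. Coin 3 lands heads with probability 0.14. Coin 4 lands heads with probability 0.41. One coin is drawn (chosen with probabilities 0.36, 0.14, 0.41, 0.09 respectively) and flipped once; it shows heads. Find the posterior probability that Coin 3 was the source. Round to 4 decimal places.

Posterior probability ≈ 0.1254

Tabulate prior·likelihood by source: [1] prior 0.36, lik 0.78, product 0.2808; [2] prior 0.14, lik 0.59, product 0.08260; [3] prior 0.41, lik 0.14, product 0.05740; [4] prior 0.09, lik 0.41, product 0.03690.
Normalizing constant = 0.45770; the posterior for Coin 3 is its product over the sum, 0.05740/0.45770 = 0.1254.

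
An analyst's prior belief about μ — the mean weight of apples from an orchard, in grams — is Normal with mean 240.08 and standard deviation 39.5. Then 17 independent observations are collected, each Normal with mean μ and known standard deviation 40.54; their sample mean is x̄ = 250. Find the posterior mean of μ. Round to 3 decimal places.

Posterior mean ≈ 249.421

With known σ, the Normal prior is conjugate. Weight on the data is w = (n/σ²)/(n/σ² + 1/τ₀²) = 0.0103438/(0.0103438+0.00064092) = 0.94165.
Posterior mean = w·x̄ + (1−w)·μ₀ = 0.94165·250 + 0.058347·240.08 = 249.421.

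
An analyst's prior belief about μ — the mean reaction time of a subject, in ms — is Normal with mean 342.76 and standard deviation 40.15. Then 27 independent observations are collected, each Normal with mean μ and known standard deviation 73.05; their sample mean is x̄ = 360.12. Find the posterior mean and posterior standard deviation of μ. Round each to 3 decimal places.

Prior precision 1/τ₀² = 1/40.15² = 0.00062034; data precision n/σ² = 27/73.05² = 0.00505968.
Posterior precision = 0.00062034 + 0.00505968 = 0.00568002, giving posterior SD = 1/√0.00568002 = 13.269.
Posterior mean = (0.00062034·342.76 + 0.00505968·360.12) / 0.00568002 = 358.224.

Posterior mean ≈ 358.224; posterior SD ≈ 13.269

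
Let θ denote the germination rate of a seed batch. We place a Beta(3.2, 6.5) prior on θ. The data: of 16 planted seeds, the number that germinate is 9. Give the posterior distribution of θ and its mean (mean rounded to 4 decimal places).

Posterior: Beta(12.2, 13.5); mean ≈ 0.4747

The binomial likelihood is conjugate to the Beta prior: with 9 successes and 7 failures, the posterior is Beta(3.2+9, 6.5+7) = Beta(12.2, 13.5).
Posterior mean = α/(α+β) = 12.2/25.7 = 0.4747.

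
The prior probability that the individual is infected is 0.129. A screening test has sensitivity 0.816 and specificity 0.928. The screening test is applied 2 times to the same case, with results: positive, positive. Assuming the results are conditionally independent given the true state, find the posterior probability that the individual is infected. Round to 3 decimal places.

Posterior P(H) ≈ 0.950

Let H be the event that the individual is infected; start with P(H) = 0.129. P('positive'|H) = 0.816, P('positive'|¬H) = 0.072.
Update on result 1 ('positive'): P(H) ← 0.816·0.1290 / (0.816·0.1290 + 0.072·0.8710) = 0.10526/0.16798 = 0.6267.
Update on result 2 ('positive'): P(H) ← 0.816·0.6267 / (0.816·0.6267 + 0.072·0.3733) = 0.51136/0.53824 = 0.9501.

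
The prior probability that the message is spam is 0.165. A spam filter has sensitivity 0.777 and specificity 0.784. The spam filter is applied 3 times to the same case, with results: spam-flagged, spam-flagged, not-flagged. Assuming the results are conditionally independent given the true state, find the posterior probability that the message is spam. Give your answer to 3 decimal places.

Posterior P(H) ≈ 0.421

With H the event that the message is spam, the joint likelihood of the observed sequence is P(data|H) = 0.777·0.777·0.223 = 0.13463 and P(data|¬H) = 0.216·0.216·0.784 = 0.036578.
Bayes: P(H|data) = 0.165·0.13463 / (0.165·0.13463 + 0.835·0.036578) = 0.022214/0.052757 = 0.4211.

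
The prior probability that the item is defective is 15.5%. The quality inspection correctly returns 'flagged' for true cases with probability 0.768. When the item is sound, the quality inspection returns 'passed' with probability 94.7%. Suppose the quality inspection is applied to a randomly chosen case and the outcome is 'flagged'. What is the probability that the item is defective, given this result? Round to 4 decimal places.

Write H for 'the item is defective'. Prior odds H:¬H = 0.155/0.845 = 0.18343. For the 'flagged' outcome, the likelihood ratio is 0.768/0.053 = 14.491.
Posterior odds = 0.18343 × 14.491 = 2.6580, so P(H|E) = 2.6580/(1+2.6580) = 0.7266.

P(H | E) ≈ 0.7266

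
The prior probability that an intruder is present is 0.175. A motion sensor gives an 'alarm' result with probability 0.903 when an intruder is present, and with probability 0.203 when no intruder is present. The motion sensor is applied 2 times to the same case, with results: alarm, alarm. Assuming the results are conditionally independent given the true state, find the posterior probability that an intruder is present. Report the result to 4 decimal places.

With H the event that an intruder is present, the joint likelihood of the observed sequence is P(data|H) = 0.903·0.903 = 0.81541 and P(data|¬H) = 0.203·0.203 = 0.041209.
Bayes: P(H|data) = 0.175·0.81541 / (0.175·0.81541 + 0.825·0.041209) = 0.14270/0.17669 = 0.8076.

Posterior P(H) ≈ 0.8076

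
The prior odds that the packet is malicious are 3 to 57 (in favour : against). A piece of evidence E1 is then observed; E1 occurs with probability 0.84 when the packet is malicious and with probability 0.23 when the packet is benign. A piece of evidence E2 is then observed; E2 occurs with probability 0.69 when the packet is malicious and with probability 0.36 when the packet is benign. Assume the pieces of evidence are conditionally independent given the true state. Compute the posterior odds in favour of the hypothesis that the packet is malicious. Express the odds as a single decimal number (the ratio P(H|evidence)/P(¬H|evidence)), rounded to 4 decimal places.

Posterior odds ≈ 0.3684

Prior odds = 3/57 = 0.052632.
Likelihood ratio for E1 = 0.84/0.23 = 3.6522.
Likelihood ratio for E2 = 0.69/0.36 = 1.9167.
Posterior odds = prior odds × LR₁ × LR₂ = 0.36842.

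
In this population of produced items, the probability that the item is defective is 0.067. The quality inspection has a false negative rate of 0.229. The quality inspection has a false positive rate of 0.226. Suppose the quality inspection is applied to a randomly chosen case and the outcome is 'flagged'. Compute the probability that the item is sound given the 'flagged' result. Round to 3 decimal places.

Write H for 'the item is defective'. Prior odds H:¬H = 0.067/0.933 = 0.071811. For the 'flagged' outcome, the likelihood ratio is 0.771/0.226 = 3.4115.
Posterior odds = 0.071811 × 3.4115 = 0.24498, so P(H|E) = 0.24498/(1+0.24498) = 0.197. Then P(¬H|E) = 1 − 0.197 = 0.803.

P(¬H | E) ≈ 0.803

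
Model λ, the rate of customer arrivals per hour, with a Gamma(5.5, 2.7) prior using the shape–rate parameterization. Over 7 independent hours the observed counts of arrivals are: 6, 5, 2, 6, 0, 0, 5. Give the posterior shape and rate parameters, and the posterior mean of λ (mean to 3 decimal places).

Total count ∑xᵢ = 24 over n = 7 hours.
Gamma is conjugate to the Poisson likelihood: posterior is Gamma(shape = 5.5+24 = 29.5, rate = 2.7+7 = 9.7).
E[λ | data] = 29.5/9.7 = 3.041.

Posterior: Gamma(shape=29.5, rate=9.7); mean ≈ 3.041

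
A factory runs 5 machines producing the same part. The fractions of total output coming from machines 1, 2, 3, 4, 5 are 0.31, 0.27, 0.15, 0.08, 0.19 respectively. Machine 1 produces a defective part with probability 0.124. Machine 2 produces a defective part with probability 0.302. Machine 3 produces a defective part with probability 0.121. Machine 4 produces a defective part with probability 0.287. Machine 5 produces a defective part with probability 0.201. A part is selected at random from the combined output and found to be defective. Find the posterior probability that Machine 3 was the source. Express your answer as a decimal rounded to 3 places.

Tabulate prior·likelihood by source: [1] prior 0.31, lik 0.124, product 0.03844; [2] prior 0.27, lik 0.302, product 0.08154; [3] prior 0.15, lik 0.121, product 0.01815; [4] prior 0.08, lik 0.287, product 0.02296; [5] prior 0.19, lik 0.201, product 0.03819.
Normalizing constant = 0.19928; the posterior for Machine 3 is its product over the sum, 0.01815/0.19928 = 0.091.

Posterior probability ≈ 0.091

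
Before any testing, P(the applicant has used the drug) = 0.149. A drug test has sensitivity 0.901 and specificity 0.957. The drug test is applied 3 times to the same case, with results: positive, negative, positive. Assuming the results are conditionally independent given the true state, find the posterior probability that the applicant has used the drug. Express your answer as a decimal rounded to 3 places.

Posterior P(H) ≈ 0.888

Let H be the event that the applicant has used the drug; start with P(H) = 0.149. P('positive'|H) = 0.901, P('positive'|¬H) = 0.043.
Update on result 1 ('positive'): P(H) ← 0.901·0.1490 / (0.901·0.1490 + 0.043·0.8510) = 0.13425/0.17084 = 0.7858.
Update on result 2 ('negative'): P(H) ← 0.099·0.7858 / (0.099·0.7858 + 0.957·0.2142) = 0.077795/0.28278 = 0.2751.
Update on result 3 ('positive'): P(H) ← 0.901·0.2751 / (0.901·0.2751 + 0.043·0.7249) = 0.24787/0.27905 = 0.8883.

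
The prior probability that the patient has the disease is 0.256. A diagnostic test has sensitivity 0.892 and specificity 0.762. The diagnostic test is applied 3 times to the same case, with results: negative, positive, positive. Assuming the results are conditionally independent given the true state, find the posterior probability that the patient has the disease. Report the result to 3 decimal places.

Let H be the event that the patient has the disease; start with P(H) = 0.256. P('positive'|H) = 0.892, P('positive'|¬H) = 0.238.
Update on result 1 ('negative'): P(H) ← 0.108·0.2560 / (0.108·0.2560 + 0.762·0.7440) = 0.027648/0.59458 = 0.0465.
Update on result 2 ('positive'): P(H) ← 0.892·0.0465 / (0.892·0.0465 + 0.238·0.9535) = 0.041478/0.26841 = 0.1545.
Update on result 3 ('positive'): P(H) ← 0.892·0.1545 / (0.892·0.1545 + 0.238·0.8455) = 0.13784/0.33906 = 0.4065.

Posterior P(H) ≈ 0.407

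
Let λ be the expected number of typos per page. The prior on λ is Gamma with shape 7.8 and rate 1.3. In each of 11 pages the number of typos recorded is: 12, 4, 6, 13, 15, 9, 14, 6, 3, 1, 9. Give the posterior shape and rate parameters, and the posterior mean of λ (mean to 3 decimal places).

Total count ∑xᵢ = 92 over n = 11 pages.
Gamma is conjugate to the Poisson likelihood: posterior is Gamma(shape = 7.8+92 = 99.8, rate = 1.3+11 = 12.3).
E[λ | data] = 99.8/12.3 = 8.114.

Posterior: Gamma(shape=99.8, rate=12.3); mean ≈ 8.114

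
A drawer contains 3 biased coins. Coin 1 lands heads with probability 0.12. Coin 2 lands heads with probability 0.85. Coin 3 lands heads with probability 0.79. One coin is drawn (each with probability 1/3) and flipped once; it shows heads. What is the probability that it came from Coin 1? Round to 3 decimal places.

P(heads|C1) = 0.12; P(heads|C2) = 0.85; P(heads|C3) = 0.79.
Prior × likelihood for each source: 0.333333·0.12=0.04000, 0.333333·0.85=0.2833, 0.333333·0.79=0.2633. Summing gives P(heads) = 0.58667.
P(Coin 1 | heads) = 0.04000 / 0.58667 = 0.068.

Posterior probability ≈ 0.068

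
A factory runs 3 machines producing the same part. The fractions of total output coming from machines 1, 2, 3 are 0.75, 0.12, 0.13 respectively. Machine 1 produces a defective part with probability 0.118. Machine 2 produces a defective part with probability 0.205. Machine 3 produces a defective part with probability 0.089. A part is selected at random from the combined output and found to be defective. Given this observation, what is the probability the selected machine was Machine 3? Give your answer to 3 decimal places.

Posterior probability ≈ 0.093

P(defective|M1) = 0.118; P(defective|M2) = 0.205; P(defective|M3) = 0.089.
Prior × likelihood for each source: 0.75·0.118=0.08850, 0.12·0.205=0.02460, 0.13·0.089=0.01157. Summing gives P(defective) = 0.12467.
P(Machine 3 | defective) = 0.01157 / 0.12467 = 0.093.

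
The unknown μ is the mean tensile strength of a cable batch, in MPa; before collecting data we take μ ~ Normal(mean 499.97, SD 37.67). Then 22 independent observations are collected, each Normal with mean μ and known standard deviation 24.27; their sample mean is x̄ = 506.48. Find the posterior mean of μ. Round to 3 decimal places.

Posterior mean ≈ 506.359

Prior precision 1/τ₀² = 1/37.67² = 0.00070471; data precision n/σ² = 22/24.27² = 0.0373494.
Posterior precision = 0.00070471 + 0.0373494 = 0.0380541.
Posterior mean = (0.00070471·499.97 + 0.0373494·506.48) / 0.0380541 = 506.359.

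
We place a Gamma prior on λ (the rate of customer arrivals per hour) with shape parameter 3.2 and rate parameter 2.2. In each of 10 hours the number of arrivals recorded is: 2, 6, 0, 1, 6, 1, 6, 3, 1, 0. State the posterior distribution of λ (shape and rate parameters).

Posterior: Gamma(shape=29.2, rate=12.2)

Total count ∑xᵢ = 26 over n = 10 hours.
Gamma is conjugate to the Poisson likelihood: posterior is Gamma(shape = 3.2+26 = 29.2, rate = 2.2+10 = 12.2).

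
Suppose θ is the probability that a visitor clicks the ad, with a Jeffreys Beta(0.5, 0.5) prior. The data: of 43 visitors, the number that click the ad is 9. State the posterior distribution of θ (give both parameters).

Posterior: Beta(9.5, 34.5)

Observing 9 successes and 34 failures updates Beta(0.5, 0.5) by adding the success and failure counts to the two shape parameters: α = 0.5+9 = 9.5, β = 0.5+34 = 34.5.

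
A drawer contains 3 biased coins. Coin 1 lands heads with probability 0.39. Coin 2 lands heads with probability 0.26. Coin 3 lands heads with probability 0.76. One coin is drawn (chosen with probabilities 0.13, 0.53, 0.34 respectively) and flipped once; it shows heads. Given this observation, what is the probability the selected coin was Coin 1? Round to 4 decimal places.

Posterior probability ≈ 0.1134

P(heads|C1) = 0.39; P(heads|C2) = 0.26; P(heads|C3) = 0.76.
Prior × likelihood for each source: 0.13·0.39=0.05070, 0.53·0.26=0.1378, 0.34·0.76=0.2584. Summing gives P(heads) = 0.44690.
P(Coin 1 | heads) = 0.05070 / 0.44690 = 0.1134.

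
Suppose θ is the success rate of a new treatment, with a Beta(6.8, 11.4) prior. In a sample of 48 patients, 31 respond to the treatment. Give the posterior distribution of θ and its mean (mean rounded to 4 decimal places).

Posterior: Beta(37.8, 28.4); mean ≈ 0.5710

Observing 31 successes and 17 failures updates Beta(6.8, 11.4) by adding the success and failure counts to the two shape parameters: α = 6.8+31 = 37.8, β = 11.4+17 = 28.4.
Posterior mean = α/(α+β) = 37.8/66.2 = 0.5710.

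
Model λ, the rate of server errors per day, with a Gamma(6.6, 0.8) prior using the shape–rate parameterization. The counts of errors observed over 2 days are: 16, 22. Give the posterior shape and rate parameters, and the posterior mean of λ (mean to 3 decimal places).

The Poisson likelihood adds the total count to the shape and the number of exposure periods to the rate. Here ∑xᵢ = 38 and n = 2, so shape 6.6→44.6 and rate 0.8→2.8.
E[λ | data] = 44.6/2.8 = 15.929.

Posterior: Gamma(shape=44.6, rate=2.8); mean ≈ 15.929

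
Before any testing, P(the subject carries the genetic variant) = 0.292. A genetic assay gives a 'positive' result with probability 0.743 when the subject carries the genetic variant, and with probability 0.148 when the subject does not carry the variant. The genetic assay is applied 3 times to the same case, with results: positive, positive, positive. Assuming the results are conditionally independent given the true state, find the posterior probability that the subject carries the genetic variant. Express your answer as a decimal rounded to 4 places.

Let H be the event that the subject carries the genetic variant; start with P(H) = 0.292. P('positive'|H) = 0.743, P('positive'|¬H) = 0.148.
Update on result 1 ('positive'): P(H) ← 0.743·0.2920 / (0.743·0.2920 + 0.148·0.7080) = 0.21696/0.32174 = 0.6743.
Update on result 2 ('positive'): P(H) ← 0.743·0.6743 / (0.743·0.6743 + 0.148·0.3257) = 0.50102/0.54922 = 0.9122.
Update on result 3 ('positive'): P(H) ← 0.743·0.9122 / (0.743·0.9122 + 0.148·0.0878) = 0.67779/0.69078 = 0.9812.

Posterior P(H) ≈ 0.9812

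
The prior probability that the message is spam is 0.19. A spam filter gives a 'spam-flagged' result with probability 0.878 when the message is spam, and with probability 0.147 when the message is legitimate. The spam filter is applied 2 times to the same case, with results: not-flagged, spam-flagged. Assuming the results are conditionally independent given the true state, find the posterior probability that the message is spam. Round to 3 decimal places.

Let H be the event that the message is spam; start with P(H) = 0.19. P('spam-flagged'|H) = 0.878, P('spam-flagged'|¬H) = 0.147.
Update on result 1 ('not-flagged'): P(H) ← 0.122·0.1900 / (0.122·0.1900 + 0.853·0.8100) = 0.023180/0.71411 = 0.0325.
Update on result 2 ('spam-flagged'): P(H) ← 0.878·0.0325 / (0.878·0.0325 + 0.147·0.9675) = 0.028500/0.17073 = 0.1669.

Posterior P(H) ≈ 0.167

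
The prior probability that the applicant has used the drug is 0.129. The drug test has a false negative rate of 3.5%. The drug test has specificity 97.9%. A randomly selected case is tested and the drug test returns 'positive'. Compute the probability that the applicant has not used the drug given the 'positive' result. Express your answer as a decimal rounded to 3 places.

Write H for 'the applicant has used the drug'. Prior odds H:¬H = 0.129/0.871 = 0.14811. For the 'positive' outcome, the likelihood ratio is 0.965/0.021 = 45.952.
Posterior odds = 0.14811 × 45.952 = 6.8058, so P(H|E) = 6.8058/(1+6.8058) = 0.872. Then P(¬H|E) = 1 − 0.872 = 0.128.

P(¬H | E) ≈ 0.128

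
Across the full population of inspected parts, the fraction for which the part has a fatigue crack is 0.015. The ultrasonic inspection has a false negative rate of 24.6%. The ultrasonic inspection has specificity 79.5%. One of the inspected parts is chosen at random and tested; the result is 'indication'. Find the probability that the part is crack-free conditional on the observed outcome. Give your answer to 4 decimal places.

P(¬H | E) ≈ 0.9470

Let H be the event that the part has a fatigue crack. P(H) = 0.015, so P(¬H) = 0.985. With E the 'indication' result, P(E|H) = 0.754 and P(E|¬H) = 0.205.
P(E) = 0.754·0.015 + 0.205·0.985 = 0.011310 + 0.20192 = 0.21323.
By Bayes' theorem, P(H|E) = 0.011310 / 0.21323 = 0.0530. Hence P(¬H|E) = 1 − 0.0530 = 0.9470.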